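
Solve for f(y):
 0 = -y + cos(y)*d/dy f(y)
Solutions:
 f(y) = C1 + Integral(y/cos(y), y)


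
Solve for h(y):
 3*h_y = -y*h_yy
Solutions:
 h(y) = C1 + C2/y^2


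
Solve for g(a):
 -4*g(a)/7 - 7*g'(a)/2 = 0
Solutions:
 g(a) = C1*exp(-8*a/49)


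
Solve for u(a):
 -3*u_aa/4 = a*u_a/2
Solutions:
 u(a) = C1 + C2*erf(sqrt(3)*a/3)


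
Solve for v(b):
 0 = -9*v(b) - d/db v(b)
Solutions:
 v(b) = C1*exp(-9*b)


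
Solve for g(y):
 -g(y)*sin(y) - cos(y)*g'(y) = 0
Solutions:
 g(y) = C1*cos(y)


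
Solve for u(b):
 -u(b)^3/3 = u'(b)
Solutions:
 u(b) = -sqrt(6)*sqrt(-1/(C1 - b))/2
 u(b) = sqrt(6)*sqrt(-1/(C1 - b))/2


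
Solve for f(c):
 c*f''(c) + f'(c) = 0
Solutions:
 f(c) = C1 + C2*log(c)


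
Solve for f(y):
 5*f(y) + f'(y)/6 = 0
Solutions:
 f(y) = C1*exp(-30*y)


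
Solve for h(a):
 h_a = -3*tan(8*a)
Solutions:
 h(a) = C1 + 3*log(cos(8*a))/8


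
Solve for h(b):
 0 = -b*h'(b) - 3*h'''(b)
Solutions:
 h(b) = C1 + Integral(C2*airyai(-3^(2/3)*b/3) + C3*airybi(-3^(2/3)*b/3), b)


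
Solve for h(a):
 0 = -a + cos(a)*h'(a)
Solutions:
 h(a) = C1 + Integral(a/cos(a), a)


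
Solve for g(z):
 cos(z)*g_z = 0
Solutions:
 g(z) = C1


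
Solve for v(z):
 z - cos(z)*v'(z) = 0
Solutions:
 v(z) = C1 + Integral(z/cos(z), z)


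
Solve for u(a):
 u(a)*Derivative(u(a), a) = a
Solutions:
 u(a) = -sqrt(C1 + a^2)
 u(a) = sqrt(C1 + a^2)


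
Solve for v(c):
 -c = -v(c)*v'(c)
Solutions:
 v(c) = -sqrt(C1 + c^2)
 v(c) = sqrt(C1 + c^2)


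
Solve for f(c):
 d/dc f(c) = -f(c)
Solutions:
 f(c) = C1*exp(-c)


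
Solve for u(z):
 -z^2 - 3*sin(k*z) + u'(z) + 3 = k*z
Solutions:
 u(z) = C1 + k*z^2/2 + z^3/3 - 3*z - 3*cos(k*z)/k


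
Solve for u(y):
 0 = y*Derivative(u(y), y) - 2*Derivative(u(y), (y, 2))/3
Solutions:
 u(y) = C1 + C2*erfi(sqrt(3)*y/2)


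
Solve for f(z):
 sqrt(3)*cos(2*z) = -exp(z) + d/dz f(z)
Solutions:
 f(z) = C1 + exp(z) + sqrt(3)*sin(2*z)/2


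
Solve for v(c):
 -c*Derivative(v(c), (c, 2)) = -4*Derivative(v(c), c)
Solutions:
 v(c) = C1 + C2*c^5


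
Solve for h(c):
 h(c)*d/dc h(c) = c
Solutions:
 h(c) = -sqrt(C1 + c^2)
 h(c) = sqrt(C1 + c^2)


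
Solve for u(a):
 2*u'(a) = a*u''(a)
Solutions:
 u(a) = C1 + C2*a^3


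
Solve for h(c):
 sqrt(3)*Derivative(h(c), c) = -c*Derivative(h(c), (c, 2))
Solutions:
 h(c) = C1 + C2*c^(1 - sqrt(3))


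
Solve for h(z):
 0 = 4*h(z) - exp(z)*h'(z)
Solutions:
 h(z) = C1*exp(-4*exp(-z))


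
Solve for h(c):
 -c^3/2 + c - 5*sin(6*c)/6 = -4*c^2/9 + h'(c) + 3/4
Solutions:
 h(c) = C1 - c^4/8 + 4*c^3/27 + c^2/2 - 3*c/4 + 5*cos(6*c)/36


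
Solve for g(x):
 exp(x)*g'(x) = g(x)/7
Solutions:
 g(x) = C1*exp(-exp(-x)/7)


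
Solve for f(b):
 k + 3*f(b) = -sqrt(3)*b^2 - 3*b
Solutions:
 f(b) = -sqrt(3)*b^2/3 - b - k/3


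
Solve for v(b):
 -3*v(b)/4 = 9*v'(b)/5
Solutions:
 v(b) = C1*exp(-5*b/12)


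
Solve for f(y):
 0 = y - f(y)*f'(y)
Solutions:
 f(y) = -sqrt(C1 + y^2)
 f(y) = sqrt(C1 + y^2)


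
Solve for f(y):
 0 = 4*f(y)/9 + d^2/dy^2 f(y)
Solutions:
 f(y) = C1*sin(2*y/3) + C2*cos(2*y/3)


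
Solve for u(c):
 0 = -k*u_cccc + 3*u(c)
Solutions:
 u(c) = C1*exp(-3^(1/4)*c*(1/k)^(1/4)) + C2*exp(3^(1/4)*c*(1/k)^(1/4)) + C3*exp(-3^(1/4)*I*c*(1/k)^(1/4)) + C4*exp(3^(1/4)*I*c*(1/k)^(1/4))


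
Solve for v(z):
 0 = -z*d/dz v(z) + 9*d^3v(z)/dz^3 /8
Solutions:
 v(z) = C1 + Integral(C2*airyai(2*3^(1/3)*z/3) + C3*airybi(2*3^(1/3)*z/3), z)


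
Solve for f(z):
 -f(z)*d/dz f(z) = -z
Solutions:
 f(z) = -sqrt(C1 + z^2)
 f(z) = sqrt(C1 + z^2)


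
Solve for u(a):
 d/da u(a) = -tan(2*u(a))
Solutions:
 u(a) = -asin(C1*exp(-2*a))/2 + pi/2
 u(a) = asin(C1*exp(-2*a))/2


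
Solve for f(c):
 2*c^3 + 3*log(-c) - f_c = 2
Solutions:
 f(c) = C1 + c^4/2 + 3*c*log(-c) - 5*c


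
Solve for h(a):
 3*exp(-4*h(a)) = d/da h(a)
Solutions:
 h(a) = log(-I*(C1 + 12*a)^(1/4))
 h(a) = log(I*(C1 + 12*a)^(1/4))
 h(a) = log(-(C1 + 12*a)^(1/4))
 h(a) = log(C1 + 12*a)/4


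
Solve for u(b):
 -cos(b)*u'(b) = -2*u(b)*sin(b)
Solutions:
 u(b) = C1/cos(b)^2


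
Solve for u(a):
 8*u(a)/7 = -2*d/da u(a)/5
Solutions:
 u(a) = C1*exp(-20*a/7)


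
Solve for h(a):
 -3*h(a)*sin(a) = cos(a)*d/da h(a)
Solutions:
 h(a) = C1*cos(a)^3


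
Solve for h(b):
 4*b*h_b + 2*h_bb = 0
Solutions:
 h(b) = C1 + C2*erf(b)


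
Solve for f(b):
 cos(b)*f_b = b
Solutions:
 f(b) = C1 + Integral(b/cos(b), b)


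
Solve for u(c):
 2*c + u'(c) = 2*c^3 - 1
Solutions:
 u(c) = C1 + c^4/2 - c^2 - c


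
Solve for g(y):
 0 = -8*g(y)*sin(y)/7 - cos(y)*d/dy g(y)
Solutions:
 g(y) = C1*cos(y)^(8/7)


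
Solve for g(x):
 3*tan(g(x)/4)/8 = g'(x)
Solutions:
 g(x) = -4*asin(C1*exp(3*x/32)) + 4*pi
 g(x) = 4*asin(C1*exp(3*x/32))


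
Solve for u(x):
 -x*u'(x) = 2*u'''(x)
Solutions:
 u(x) = C1 + Integral(C2*airyai(-2^(2/3)*x/2) + C3*airybi(-2^(2/3)*x/2), x)


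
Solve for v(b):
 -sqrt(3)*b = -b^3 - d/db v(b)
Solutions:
 v(b) = C1 - b^4/4 + sqrt(3)*b^2/2


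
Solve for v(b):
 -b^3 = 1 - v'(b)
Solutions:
 v(b) = C1 + b^4/4 + b


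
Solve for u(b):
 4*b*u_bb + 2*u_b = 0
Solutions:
 u(b) = C1 + C2*sqrt(b)


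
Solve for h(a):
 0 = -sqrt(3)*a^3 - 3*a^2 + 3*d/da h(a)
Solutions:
 h(a) = C1 + sqrt(3)*a^4/12 + a^3/3


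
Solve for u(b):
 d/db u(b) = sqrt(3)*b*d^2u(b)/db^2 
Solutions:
 u(b) = C1 + C2*b^(sqrt(3)/3 + 1)


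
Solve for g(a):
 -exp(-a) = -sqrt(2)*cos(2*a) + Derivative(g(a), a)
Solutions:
 g(a) = C1 + sqrt(2)*sin(2*a)/2 + exp(-a)


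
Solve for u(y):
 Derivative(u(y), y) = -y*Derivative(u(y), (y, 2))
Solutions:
 u(y) = C1 + C2*log(y)


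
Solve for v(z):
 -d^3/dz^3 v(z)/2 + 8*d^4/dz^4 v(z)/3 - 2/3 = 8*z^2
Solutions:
 v(z) = C1 + C2*z + C3*z^2 + C4*exp(3*z/16) - 4*z^5/15 - 64*z^4/9 - 4102*z^3/27


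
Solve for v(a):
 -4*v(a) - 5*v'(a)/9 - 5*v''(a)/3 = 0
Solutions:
 v(a) = (C1*sin(sqrt(2135)*a/30) + C2*cos(sqrt(2135)*a/30))*exp(-a/6)


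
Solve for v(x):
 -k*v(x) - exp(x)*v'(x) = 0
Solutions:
 v(x) = C1*exp(k*exp(-x))


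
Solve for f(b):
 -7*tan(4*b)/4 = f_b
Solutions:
 f(b) = C1 + 7*log(cos(4*b))/16


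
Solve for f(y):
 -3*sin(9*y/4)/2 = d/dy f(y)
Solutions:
 f(y) = C1 + 2*cos(9*y/4)/3


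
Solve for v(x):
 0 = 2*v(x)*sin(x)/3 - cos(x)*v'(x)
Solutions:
 v(x) = C1/cos(x)^(2/3)


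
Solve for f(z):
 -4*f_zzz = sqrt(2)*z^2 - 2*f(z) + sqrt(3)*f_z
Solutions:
 f(z) = C1*exp(-z*(-3^(5/6)/(6 + sqrt(sqrt(3) + 36))^(1/3) + 3^(2/3)*(6 + sqrt(sqrt(3) + 36))^(1/3))/12)*sin(z*(3^(1/3)/(6 + sqrt(sqrt(3) + 36))^(1/3) + 3^(1/6)*(6 + sqrt(sqrt(3) + 36))^(1/3))/4) + C2*exp(-z*(-3^(5/6)/(6 + sqrt(sqrt(3) + 36))^(1/3) + 3^(2/3)*(6 + sqrt(sqrt(3) + 36))^(1/3))/12)*cos(z*(3^(1/3)/(6 + sqrt(sqrt(3) + 36))^(1/3) + 3^(1/6)*(6 + sqrt(sqrt(3) + 36))^(1/3))/4) + C3*exp(z*(-3^(5/6)/(6 + sqrt(sqrt(3) + 36))^(1/3) + 3^(2/3)*(6 + sqrt(sqrt(3) + 36))^(1/3))/6) + sqrt(2)*z^2/2 + sqrt(6)*z/2 + 3*sqrt(2)/4


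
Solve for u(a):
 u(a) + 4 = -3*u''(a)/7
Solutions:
 u(a) = C1*sin(sqrt(21)*a/3) + C2*cos(sqrt(21)*a/3) - 4


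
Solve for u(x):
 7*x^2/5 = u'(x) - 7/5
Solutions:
 u(x) = C1 + 7*x^3/15 + 7*x/5


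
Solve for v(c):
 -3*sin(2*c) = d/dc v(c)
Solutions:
 v(c) = C1 + 3*cos(2*c)/2


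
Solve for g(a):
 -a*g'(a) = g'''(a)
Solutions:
 g(a) = C1 + Integral(C2*airyai(-a) + C3*airybi(-a), a)


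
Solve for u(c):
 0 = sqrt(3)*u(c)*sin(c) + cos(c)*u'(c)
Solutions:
 u(c) = C1*cos(c)^(sqrt(3))


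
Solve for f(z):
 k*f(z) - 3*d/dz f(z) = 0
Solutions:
 f(z) = C1*exp(k*z/3)


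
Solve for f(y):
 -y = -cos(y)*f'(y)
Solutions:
 f(y) = C1 + Integral(y/cos(y), y)


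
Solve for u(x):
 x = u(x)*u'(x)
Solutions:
 u(x) = -sqrt(C1 + x^2)
 u(x) = sqrt(C1 + x^2)


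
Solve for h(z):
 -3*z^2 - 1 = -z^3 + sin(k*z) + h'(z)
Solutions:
 h(z) = C1 + z^4/4 - z^3 - z + cos(k*z)/k


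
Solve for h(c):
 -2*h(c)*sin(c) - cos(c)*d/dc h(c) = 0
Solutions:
 h(c) = C1*cos(c)^2


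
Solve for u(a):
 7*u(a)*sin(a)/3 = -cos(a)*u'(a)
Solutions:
 u(a) = C1*cos(a)^(7/3)


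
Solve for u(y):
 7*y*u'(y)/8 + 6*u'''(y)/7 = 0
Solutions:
 u(y) = C1 + Integral(C2*airyai(-42^(2/3)*y/12) + C3*airybi(-42^(2/3)*y/12), y)


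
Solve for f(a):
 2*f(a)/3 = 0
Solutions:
 f(a) = 0


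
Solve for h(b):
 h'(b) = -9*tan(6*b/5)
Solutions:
 h(b) = C1 + 15*log(cos(6*b/5))/2


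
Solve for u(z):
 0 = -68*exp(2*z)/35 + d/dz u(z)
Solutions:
 u(z) = C1 + 34*exp(2*z)/35


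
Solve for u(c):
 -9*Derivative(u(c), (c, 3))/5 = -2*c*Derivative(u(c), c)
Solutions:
 u(c) = C1 + Integral(C2*airyai(30^(1/3)*c/3) + C3*airybi(30^(1/3)*c/3), c)


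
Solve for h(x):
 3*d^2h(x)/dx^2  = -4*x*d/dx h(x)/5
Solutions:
 h(x) = C1 + C2*erf(sqrt(30)*x/15)


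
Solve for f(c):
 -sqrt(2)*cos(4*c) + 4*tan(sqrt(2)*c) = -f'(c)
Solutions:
 f(c) = C1 + 2*sqrt(2)*log(cos(sqrt(2)*c)) + sqrt(2)*sin(4*c)/4


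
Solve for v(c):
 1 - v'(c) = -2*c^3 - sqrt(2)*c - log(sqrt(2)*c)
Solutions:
 v(c) = C1 + c^4/2 + sqrt(2)*c^2/2 + c*log(c) + c*log(2)/2


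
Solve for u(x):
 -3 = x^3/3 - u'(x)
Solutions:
 u(x) = C1 + x^4/12 + 3*x


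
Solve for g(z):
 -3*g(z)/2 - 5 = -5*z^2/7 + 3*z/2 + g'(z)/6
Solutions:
 g(z) = C1*exp(-9*z) + 10*z^2/21 - 209*z/189 - 5461/1701


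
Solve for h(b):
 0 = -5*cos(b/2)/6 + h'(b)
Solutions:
 h(b) = C1 + 5*sin(b/2)/3


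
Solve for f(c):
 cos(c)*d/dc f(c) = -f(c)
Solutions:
 f(c) = C1*sqrt(sin(c) - 1)/sqrt(sin(c) + 1)


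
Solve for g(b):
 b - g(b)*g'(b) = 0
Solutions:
 g(b) = -sqrt(C1 + b^2)
 g(b) = sqrt(C1 + b^2)


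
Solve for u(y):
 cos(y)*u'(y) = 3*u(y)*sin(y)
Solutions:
 u(y) = C1/cos(y)^3


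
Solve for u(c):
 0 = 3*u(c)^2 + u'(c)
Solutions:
 u(c) = 1/(C1 + 3*c)


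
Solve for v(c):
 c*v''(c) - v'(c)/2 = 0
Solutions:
 v(c) = C1 + C2*c^(3/2)


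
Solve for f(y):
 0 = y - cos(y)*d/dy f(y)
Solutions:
 f(y) = C1 + Integral(y/cos(y), y)


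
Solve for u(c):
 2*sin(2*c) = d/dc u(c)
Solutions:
 u(c) = C1 - cos(2*c)


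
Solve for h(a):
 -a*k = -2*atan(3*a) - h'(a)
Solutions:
 h(a) = C1 + a^2*k/2 - 2*a*atan(3*a) + log(9*a^2 + 1)/3


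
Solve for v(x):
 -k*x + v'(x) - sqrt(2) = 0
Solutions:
 v(x) = C1 + k*x^2/2 + sqrt(2)*x


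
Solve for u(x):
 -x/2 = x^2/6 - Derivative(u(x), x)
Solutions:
 u(x) = C1 + x^3/18 + x^2/4


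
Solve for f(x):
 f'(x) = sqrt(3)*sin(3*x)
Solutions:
 f(x) = C1 - sqrt(3)*cos(3*x)/3


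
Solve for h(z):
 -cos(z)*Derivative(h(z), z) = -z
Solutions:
 h(z) = C1 + Integral(z/cos(z), z)


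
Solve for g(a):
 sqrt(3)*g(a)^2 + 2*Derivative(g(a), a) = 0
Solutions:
 g(a) = 2/(C1 + sqrt(3)*a)


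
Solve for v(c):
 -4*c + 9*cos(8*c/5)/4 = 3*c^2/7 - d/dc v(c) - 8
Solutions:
 v(c) = C1 + c^3/7 + 2*c^2 - 8*c - 45*sin(8*c/5)/32


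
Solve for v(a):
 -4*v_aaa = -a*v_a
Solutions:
 v(a) = C1 + Integral(C2*airyai(2^(1/3)*a/2) + C3*airybi(2^(1/3)*a/2), a)


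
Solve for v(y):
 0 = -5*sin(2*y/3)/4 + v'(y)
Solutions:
 v(y) = C1 - 15*cos(2*y/3)/8


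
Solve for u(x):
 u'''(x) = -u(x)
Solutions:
 u(x) = C3*exp(-x) + (C1*sin(sqrt(3)*x/2) + C2*cos(sqrt(3)*x/2))*exp(x/2)


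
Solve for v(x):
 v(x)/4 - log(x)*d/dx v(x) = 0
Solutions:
 v(x) = C1*exp(li(x)/4)


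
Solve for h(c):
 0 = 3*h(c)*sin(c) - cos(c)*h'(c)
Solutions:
 h(c) = C1/cos(c)^3


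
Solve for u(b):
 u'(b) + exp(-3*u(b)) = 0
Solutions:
 u(b) = log(C1 - 3*b)/3
 u(b) = log((-3^(1/3) - 3^(5/6)*I)*(C1 - b)^(1/3)/2)
 u(b) = log((-3^(1/3) + 3^(5/6)*I)*(C1 - b)^(1/3)/2)


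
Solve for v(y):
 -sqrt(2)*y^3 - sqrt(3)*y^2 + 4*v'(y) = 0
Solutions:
 v(y) = C1 + sqrt(2)*y^4/16 + sqrt(3)*y^3/12


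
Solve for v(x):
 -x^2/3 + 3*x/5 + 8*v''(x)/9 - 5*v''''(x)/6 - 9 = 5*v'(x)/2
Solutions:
 v(x) = C1 + C2*exp(x*(32*50^(1/3)/(sqrt(4018705) + 2025)^(1/3) + 20^(1/3)*(sqrt(4018705) + 2025)^(1/3))/60)*sin(sqrt(3)*x*(-20^(1/3)*(sqrt(4018705) + 2025)^(1/3) + 32*50^(1/3)/(sqrt(4018705) + 2025)^(1/3))/60) + C3*exp(x*(32*50^(1/3)/(sqrt(4018705) + 2025)^(1/3) + 20^(1/3)*(sqrt(4018705) + 2025)^(1/3))/60)*cos(sqrt(3)*x*(-20^(1/3)*(sqrt(4018705) + 2025)^(1/3) + 32*50^(1/3)/(sqrt(4018705) + 2025)^(1/3))/60) + C4*exp(-x*(32*50^(1/3)/(sqrt(4018705) + 2025)^(1/3) + 20^(1/3)*(sqrt(4018705) + 2025)^(1/3))/30) - 2*x^3/45 + 49*x^2/675 - 107782*x/30375


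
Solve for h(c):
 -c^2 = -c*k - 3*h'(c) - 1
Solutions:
 h(c) = C1 + c^3/9 - c^2*k/6 - c/3


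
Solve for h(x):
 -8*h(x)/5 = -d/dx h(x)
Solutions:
 h(x) = C1*exp(8*x/5)


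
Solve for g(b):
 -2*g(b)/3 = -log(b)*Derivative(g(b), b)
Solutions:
 g(b) = C1*exp(2*li(b)/3)


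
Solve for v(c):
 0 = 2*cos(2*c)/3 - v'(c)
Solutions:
 v(c) = C1 + sin(2*c)/3


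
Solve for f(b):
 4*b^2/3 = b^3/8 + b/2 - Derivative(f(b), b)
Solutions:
 f(b) = C1 + b^4/32 - 4*b^3/9 + b^2/4


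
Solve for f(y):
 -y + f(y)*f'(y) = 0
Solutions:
 f(y) = -sqrt(C1 + y^2)
 f(y) = sqrt(C1 + y^2)


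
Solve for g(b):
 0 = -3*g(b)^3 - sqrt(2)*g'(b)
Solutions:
 g(b) = -sqrt(-1/(C1 - 3*sqrt(2)*b))
 g(b) = sqrt(-1/(C1 - 3*sqrt(2)*b))


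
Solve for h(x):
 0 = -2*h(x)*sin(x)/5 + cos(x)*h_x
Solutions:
 h(x) = C1/cos(x)^(2/5)


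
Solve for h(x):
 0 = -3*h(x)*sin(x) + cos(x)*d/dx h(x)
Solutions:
 h(x) = C1/cos(x)^3


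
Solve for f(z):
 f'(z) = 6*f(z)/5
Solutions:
 f(z) = C1*exp(6*z/5)


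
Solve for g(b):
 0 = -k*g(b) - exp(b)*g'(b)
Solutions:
 g(b) = C1*exp(k*exp(-b))


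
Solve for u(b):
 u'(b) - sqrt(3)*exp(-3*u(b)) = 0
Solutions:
 u(b) = log(C1 + 3*sqrt(3)*b)/3
 u(b) = log((-3^(1/3) - 3^(5/6)*I)*(C1 + sqrt(3)*b)^(1/3)/2)
 u(b) = log((-3^(1/3) + 3^(5/6)*I)*(C1 + sqrt(3)*b)^(1/3)/2)


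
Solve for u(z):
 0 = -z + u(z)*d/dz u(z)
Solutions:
 u(z) = -sqrt(C1 + z^2)
 u(z) = sqrt(C1 + z^2)


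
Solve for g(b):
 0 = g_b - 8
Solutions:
 g(b) = C1 + 8*b


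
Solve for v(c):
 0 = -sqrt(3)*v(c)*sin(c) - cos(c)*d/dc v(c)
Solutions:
 v(c) = C1*cos(c)^(sqrt(3))


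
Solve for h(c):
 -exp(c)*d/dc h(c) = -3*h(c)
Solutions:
 h(c) = C1*exp(-3*exp(-c))


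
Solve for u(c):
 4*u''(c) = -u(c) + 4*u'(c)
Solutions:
 u(c) = (C1 + C2*c)*exp(c/2)


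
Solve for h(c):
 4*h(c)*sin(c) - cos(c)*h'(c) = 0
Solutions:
 h(c) = C1/cos(c)^4


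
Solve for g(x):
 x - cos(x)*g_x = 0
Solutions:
 g(x) = C1 + Integral(x/cos(x), x)


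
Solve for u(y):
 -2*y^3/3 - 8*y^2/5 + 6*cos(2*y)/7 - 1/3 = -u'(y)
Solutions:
 u(y) = C1 + y^4/6 + 8*y^3/15 + y/3 - 3*sin(2*y)/7


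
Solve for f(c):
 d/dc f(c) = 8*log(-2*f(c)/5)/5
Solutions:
 -5*Integral(1/(log(-_y) - log(5) + log(2)), (_y, f(c)))/8 = C1 - c


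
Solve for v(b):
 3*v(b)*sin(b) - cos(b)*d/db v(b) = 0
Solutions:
 v(b) = C1/cos(b)^3


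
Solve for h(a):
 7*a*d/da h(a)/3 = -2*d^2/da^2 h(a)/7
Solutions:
 h(a) = C1 + C2*erf(7*sqrt(3)*a/6)


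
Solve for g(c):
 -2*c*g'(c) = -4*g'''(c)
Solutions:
 g(c) = C1 + Integral(C2*airyai(2^(2/3)*c/2) + C3*airybi(2^(2/3)*c/2), c)


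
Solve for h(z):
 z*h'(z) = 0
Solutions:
 h(z) = C1


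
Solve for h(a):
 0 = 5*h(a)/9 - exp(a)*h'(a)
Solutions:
 h(a) = C1*exp(-5*exp(-a)/9)


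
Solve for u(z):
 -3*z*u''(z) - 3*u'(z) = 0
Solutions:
 u(z) = C1 + C2*log(z)


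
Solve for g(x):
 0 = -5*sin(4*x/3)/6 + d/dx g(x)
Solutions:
 g(x) = C1 - 5*cos(4*x/3)/8


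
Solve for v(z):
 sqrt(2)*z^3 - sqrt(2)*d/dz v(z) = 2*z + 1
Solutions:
 v(z) = C1 + z^4/4 - sqrt(2)*z^2/2 - sqrt(2)*z/2


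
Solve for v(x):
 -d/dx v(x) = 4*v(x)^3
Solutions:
 v(x) = -sqrt(2)*sqrt(-1/(C1 - 4*x))/2
 v(x) = sqrt(2)*sqrt(-1/(C1 - 4*x))/2


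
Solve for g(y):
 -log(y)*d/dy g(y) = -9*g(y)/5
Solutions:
 g(y) = C1*exp(9*li(y)/5)


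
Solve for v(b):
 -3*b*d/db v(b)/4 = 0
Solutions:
 v(b) = C1


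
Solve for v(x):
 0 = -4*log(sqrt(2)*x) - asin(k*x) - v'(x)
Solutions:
 v(x) = C1 - 4*x*log(x) - 2*x*log(2) + 4*x - Piecewise((x*asin(k*x) + sqrt(-k^2*x^2 + 1)/k, Ne(k, 0)), (0, True))


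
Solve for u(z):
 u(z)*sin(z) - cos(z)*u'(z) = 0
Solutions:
 u(z) = C1/cos(z)


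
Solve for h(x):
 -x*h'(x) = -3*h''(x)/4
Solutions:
 h(x) = C1 + C2*erfi(sqrt(6)*x/3)


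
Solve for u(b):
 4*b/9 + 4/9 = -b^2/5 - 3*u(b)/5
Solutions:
 u(b) = -b^2/3 - 20*b/27 - 20/27


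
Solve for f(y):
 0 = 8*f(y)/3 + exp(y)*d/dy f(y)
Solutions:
 f(y) = C1*exp(8*exp(-y)/3)


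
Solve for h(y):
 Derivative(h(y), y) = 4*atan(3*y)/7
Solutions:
 h(y) = C1 + 4*y*atan(3*y)/7 - 2*log(9*y^2 + 1)/21


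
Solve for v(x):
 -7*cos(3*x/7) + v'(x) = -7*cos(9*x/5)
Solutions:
 v(x) = C1 + 49*sin(3*x/7)/3 - 35*sin(9*x/5)/9


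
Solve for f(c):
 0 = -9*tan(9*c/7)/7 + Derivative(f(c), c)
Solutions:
 f(c) = C1 - log(cos(9*c/7))


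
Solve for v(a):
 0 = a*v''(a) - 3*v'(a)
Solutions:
 v(a) = C1 + C2*a^4


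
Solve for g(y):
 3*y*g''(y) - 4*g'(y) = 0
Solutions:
 g(y) = C1 + C2*y^(7/3)


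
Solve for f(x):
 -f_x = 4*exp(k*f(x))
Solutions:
 f(x) = Piecewise((log(1/(C1*k + 4*k*x))/k, Ne(k, 0)), (nan, True))
 f(x) = Piecewise((C1 - 4*x, Eq(k, 0)), (nan, True))


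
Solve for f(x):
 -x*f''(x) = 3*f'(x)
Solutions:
 f(x) = C1 + C2/x^2


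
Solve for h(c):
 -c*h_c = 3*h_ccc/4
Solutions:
 h(c) = C1 + Integral(C2*airyai(-6^(2/3)*c/3) + C3*airybi(-6^(2/3)*c/3), c)


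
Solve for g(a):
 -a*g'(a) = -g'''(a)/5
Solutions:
 g(a) = C1 + Integral(C2*airyai(5^(1/3)*a) + C3*airybi(5^(1/3)*a), a)


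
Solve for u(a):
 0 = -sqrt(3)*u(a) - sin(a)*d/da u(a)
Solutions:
 u(a) = C1*(cos(a) + 1)^(sqrt(3)/2)/(cos(a) - 1)^(sqrt(3)/2)


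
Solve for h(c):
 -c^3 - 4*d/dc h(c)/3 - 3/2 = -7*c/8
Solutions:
 h(c) = C1 - 3*c^4/16 + 21*c^2/64 - 9*c/8


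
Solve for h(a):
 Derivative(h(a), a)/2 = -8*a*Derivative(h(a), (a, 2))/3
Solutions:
 h(a) = C1 + C2*a^(13/16)


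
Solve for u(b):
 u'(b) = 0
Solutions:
 u(b) = C1


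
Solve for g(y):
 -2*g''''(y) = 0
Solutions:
 g(y) = C1 + C2*y + C3*y^2 + C4*y^3


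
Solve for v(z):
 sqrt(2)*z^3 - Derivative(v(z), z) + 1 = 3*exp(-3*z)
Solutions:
 v(z) = C1 + sqrt(2)*z^4/4 + z + exp(-3*z)


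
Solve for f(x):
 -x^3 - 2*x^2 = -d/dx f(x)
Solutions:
 f(x) = C1 + x^4/4 + 2*x^3/3


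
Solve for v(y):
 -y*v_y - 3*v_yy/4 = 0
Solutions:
 v(y) = C1 + C2*erf(sqrt(6)*y/3)


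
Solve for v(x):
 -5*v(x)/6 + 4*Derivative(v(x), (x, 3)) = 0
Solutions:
 v(x) = C3*exp(3^(2/3)*5^(1/3)*x/6) + (C1*sin(3^(1/6)*5^(1/3)*x/4) + C2*cos(3^(1/6)*5^(1/3)*x/4))*exp(-3^(2/3)*5^(1/3)*x/12)


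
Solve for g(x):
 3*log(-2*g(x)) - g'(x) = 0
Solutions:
 -Integral(1/(log(-_y) + log(2)), (_y, g(x)))/3 = C1 - x


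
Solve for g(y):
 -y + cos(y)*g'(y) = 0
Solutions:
 g(y) = C1 + Integral(y/cos(y), y)


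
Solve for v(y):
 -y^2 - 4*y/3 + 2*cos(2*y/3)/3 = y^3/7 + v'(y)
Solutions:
 v(y) = C1 - y^4/28 - y^3/3 - 2*y^2/3 + sin(2*y/3)


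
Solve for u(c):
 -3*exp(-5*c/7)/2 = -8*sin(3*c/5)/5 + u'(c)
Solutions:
 u(c) = C1 - 8*cos(3*c/5)/3 + 21*exp(-5*c/7)/10


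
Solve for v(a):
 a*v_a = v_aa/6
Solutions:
 v(a) = C1 + C2*erfi(sqrt(3)*a)


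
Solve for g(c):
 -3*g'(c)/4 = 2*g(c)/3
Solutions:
 g(c) = C1*exp(-8*c/9)


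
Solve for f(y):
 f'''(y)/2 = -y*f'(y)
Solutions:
 f(y) = C1 + Integral(C2*airyai(-2^(1/3)*y) + C3*airybi(-2^(1/3)*y), y)


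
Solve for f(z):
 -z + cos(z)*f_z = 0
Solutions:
 f(z) = C1 + Integral(z/cos(z), z)


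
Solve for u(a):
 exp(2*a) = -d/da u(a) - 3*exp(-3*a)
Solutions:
 u(a) = C1 - exp(2*a)/2 + exp(-3*a)


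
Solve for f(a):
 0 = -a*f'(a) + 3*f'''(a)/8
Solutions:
 f(a) = C1 + Integral(C2*airyai(2*3^(2/3)*a/3) + C3*airybi(2*3^(2/3)*a/3), a)


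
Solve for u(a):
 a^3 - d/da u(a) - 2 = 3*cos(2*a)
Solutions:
 u(a) = C1 + a^4/4 - 2*a - 3*sin(2*a)/2


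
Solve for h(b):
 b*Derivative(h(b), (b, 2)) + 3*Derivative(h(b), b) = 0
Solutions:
 h(b) = C1 + C2/b^2


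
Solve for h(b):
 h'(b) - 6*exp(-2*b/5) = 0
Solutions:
 h(b) = C1 - 15*exp(-2*b/5)


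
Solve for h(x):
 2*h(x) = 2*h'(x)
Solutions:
 h(x) = C1*exp(x)


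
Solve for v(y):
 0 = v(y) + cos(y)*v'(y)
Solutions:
 v(y) = C1*sqrt(sin(y) - 1)/sqrt(sin(y) + 1)


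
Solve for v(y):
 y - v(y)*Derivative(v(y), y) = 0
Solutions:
 v(y) = -sqrt(C1 + y^2)
 v(y) = sqrt(C1 + y^2)


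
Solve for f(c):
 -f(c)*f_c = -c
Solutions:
 f(c) = -sqrt(C1 + c^2)
 f(c) = sqrt(C1 + c^2)


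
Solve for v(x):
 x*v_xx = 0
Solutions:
 v(x) = C1 + C2*x


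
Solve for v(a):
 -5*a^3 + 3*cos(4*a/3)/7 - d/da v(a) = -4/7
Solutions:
 v(a) = C1 - 5*a^4/4 + 4*a/7 + 9*sin(4*a/3)/28


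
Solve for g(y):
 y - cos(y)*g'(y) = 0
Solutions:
 g(y) = C1 + Integral(y/cos(y), y)


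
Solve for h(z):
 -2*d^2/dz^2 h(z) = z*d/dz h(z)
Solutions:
 h(z) = C1 + C2*erf(z/2)


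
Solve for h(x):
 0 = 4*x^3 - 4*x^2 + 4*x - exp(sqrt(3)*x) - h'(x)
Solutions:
 h(x) = C1 + x^4 - 4*x^3/3 + 2*x^2 - sqrt(3)*exp(sqrt(3)*x)/3


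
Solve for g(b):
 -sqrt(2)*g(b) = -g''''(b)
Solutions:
 g(b) = C1*exp(-2^(1/8)*b) + C2*exp(2^(1/8)*b) + C3*sin(2^(1/8)*b) + C4*cos(2^(1/8)*b)


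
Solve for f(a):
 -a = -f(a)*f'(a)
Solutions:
 f(a) = -sqrt(C1 + a^2)
 f(a) = sqrt(C1 + a^2)


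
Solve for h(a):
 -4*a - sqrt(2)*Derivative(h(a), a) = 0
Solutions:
 h(a) = C1 - sqrt(2)*a^2


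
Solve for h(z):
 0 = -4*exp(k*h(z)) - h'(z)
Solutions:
 h(z) = Piecewise((log(1/(C1*k + 4*k*z))/k, Ne(k, 0)), (nan, True))
 h(z) = Piecewise((C1 - 4*z, Eq(k, 0)), (nan, True))


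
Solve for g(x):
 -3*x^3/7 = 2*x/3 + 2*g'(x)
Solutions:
 g(x) = C1 - 3*x^4/56 - x^2/6


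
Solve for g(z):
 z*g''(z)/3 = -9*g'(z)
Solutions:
 g(z) = C1 + C2/z^26


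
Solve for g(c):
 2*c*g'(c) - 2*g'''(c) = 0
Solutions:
 g(c) = C1 + Integral(C2*airyai(c) + C3*airybi(c), c)


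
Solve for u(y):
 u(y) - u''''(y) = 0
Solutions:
 u(y) = C1*exp(-y) + C2*exp(y) + C3*sin(y) + C4*cos(y)


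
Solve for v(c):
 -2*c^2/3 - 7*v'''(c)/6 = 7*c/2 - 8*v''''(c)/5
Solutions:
 v(c) = C1 + C2*c + C3*c^2 + C4*exp(35*c/48) - c^5/105 - 373*c^4/1960 - 8952*c^3/8575


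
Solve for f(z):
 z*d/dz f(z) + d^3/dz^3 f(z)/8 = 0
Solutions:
 f(z) = C1 + Integral(C2*airyai(-2*z) + C3*airybi(-2*z), z)


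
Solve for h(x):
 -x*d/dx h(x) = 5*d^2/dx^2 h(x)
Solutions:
 h(x) = C1 + C2*erf(sqrt(10)*x/10)


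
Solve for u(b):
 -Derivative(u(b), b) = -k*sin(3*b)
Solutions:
 u(b) = C1 - k*cos(3*b)/3


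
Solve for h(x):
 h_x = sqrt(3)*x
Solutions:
 h(x) = C1 + sqrt(3)*x^2/2


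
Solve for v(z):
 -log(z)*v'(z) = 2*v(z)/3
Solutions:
 v(z) = C1*exp(-2*li(z)/3)


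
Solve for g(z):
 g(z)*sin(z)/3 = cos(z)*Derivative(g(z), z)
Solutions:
 g(z) = C1/cos(z)^(1/3)


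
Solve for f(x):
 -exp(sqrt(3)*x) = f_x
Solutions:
 f(x) = C1 - sqrt(3)*exp(sqrt(3)*x)/3


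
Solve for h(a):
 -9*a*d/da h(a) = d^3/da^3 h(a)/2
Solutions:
 h(a) = C1 + Integral(C2*airyai(-18^(1/3)*a) + C3*airybi(-18^(1/3)*a), a)


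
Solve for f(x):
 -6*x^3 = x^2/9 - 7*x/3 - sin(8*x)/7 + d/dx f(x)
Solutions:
 f(x) = C1 - 3*x^4/2 - x^3/27 + 7*x^2/6 - cos(8*x)/56


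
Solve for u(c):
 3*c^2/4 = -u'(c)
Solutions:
 u(c) = C1 - c^3/4


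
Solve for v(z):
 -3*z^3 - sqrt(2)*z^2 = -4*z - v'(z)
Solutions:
 v(z) = C1 + 3*z^4/4 + sqrt(2)*z^3/3 - 2*z^2


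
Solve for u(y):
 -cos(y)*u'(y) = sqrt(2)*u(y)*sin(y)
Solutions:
 u(y) = C1*cos(y)^(sqrt(2))


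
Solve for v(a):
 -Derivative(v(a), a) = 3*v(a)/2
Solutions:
 v(a) = C1*exp(-3*a/2)


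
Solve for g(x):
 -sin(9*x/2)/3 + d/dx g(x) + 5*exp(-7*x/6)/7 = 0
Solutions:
 g(x) = C1 - 2*cos(9*x/2)/27 + 30*exp(-7*x/6)/49


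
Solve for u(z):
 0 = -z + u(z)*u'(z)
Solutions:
 u(z) = -sqrt(C1 + z^2)
 u(z) = sqrt(C1 + z^2)


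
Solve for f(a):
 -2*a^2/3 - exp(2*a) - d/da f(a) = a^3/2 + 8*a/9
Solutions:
 f(a) = C1 - a^4/8 - 2*a^3/9 - 4*a^2/9 - exp(2*a)/2


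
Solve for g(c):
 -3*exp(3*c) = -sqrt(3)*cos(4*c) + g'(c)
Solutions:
 g(c) = C1 - exp(3*c) + sqrt(3)*sin(4*c)/4


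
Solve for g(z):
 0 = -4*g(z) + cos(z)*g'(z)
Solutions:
 g(z) = C1*(sin(z)^2 + 2*sin(z) + 1)/(sin(z)^2 - 2*sin(z) + 1)


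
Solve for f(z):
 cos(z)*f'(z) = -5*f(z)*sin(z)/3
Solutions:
 f(z) = C1*cos(z)^(5/3)


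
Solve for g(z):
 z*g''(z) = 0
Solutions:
 g(z) = C1 + C2*z


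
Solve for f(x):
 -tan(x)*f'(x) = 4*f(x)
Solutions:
 f(x) = C1/sin(x)^4


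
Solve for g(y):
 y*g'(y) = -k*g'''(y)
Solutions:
 g(y) = C1 + Integral(C2*airyai(y*(-1/k)^(1/3)) + C3*airybi(y*(-1/k)^(1/3)), y)


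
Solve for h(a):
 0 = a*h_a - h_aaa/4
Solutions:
 h(a) = C1 + Integral(C2*airyai(2^(2/3)*a) + C3*airybi(2^(2/3)*a), a)


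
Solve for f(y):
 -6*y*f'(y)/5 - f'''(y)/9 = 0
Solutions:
 f(y) = C1 + Integral(C2*airyai(-3*2^(1/3)*5^(2/3)*y/5) + C3*airybi(-3*2^(1/3)*5^(2/3)*y/5), y)


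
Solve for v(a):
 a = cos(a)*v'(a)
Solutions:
 v(a) = C1 + Integral(a/cos(a), a)


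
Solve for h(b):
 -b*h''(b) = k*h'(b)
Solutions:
 h(b) = C1 + b^(1 - re(k))*(C2*sin(log(b)*Abs(im(k))) + C3*cos(log(b)*im(k)))


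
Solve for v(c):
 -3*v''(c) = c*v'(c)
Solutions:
 v(c) = C1 + C2*erf(sqrt(6)*c/6)


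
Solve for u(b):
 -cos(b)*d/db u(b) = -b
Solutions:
 u(b) = C1 + Integral(b/cos(b), b)


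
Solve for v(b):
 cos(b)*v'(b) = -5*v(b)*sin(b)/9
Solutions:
 v(b) = C1*cos(b)^(5/9)


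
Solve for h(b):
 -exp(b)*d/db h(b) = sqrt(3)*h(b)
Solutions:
 h(b) = C1*exp(sqrt(3)*exp(-b))


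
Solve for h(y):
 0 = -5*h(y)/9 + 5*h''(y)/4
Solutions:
 h(y) = C1*exp(-2*y/3) + C2*exp(2*y/3)


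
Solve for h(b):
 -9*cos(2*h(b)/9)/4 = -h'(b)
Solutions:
 -9*b/4 - 9*log(sin(2*h(b)/9) - 1)/4 + 9*log(sin(2*h(b)/9) + 1)/4 = C1


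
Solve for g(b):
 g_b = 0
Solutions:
 g(b) = C1


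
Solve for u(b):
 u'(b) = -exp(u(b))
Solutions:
 u(b) = log(1/(C1 + b))


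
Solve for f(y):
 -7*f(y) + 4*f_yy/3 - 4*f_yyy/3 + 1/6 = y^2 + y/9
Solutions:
 f(y) = C1*exp(y*(4/(9*sqrt(3857) + 559)^(1/3) + 4 + (9*sqrt(3857) + 559)^(1/3))/12)*sin(sqrt(3)*y*(-(9*sqrt(3857) + 559)^(1/3) + 4/(9*sqrt(3857) + 559)^(1/3))/12) + C2*exp(y*(4/(9*sqrt(3857) + 559)^(1/3) + 4 + (9*sqrt(3857) + 559)^(1/3))/12)*cos(sqrt(3)*y*(-(9*sqrt(3857) + 559)^(1/3) + 4/(9*sqrt(3857) + 559)^(1/3))/12) + C3*exp(y*(-(9*sqrt(3857) + 559)^(1/3) - 4/(9*sqrt(3857) + 559)^(1/3) + 2)/6) - y^2/7 - y/63 - 3/98


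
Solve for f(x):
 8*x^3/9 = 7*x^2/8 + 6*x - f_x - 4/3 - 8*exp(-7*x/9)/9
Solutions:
 f(x) = C1 - 2*x^4/9 + 7*x^3/24 + 3*x^2 - 4*x/3 + 8*exp(-7*x/9)/7


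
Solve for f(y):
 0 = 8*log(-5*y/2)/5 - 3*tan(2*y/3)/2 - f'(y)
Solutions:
 f(y) = C1 + 8*y*log(-y)/5 - 8*y/5 - 8*y*log(2)/5 + 8*y*log(5)/5 + 9*log(cos(2*y/3))/4


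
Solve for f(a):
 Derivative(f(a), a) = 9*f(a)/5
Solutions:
 f(a) = C1*exp(9*a/5)


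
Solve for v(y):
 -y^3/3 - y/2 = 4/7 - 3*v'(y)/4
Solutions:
 v(y) = C1 + y^4/9 + y^2/3 + 16*y/21


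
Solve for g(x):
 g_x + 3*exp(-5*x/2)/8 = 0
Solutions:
 g(x) = C1 + 3*exp(-5*x/2)/20


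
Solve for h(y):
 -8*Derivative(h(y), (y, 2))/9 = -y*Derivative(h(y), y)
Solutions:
 h(y) = C1 + C2*erfi(3*y/4)


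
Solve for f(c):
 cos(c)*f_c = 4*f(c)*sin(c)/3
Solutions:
 f(c) = C1/cos(c)^(4/3)


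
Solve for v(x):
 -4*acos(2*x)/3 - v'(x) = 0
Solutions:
 v(x) = C1 - 4*x*acos(2*x)/3 + 2*sqrt(1 - 4*x^2)/3


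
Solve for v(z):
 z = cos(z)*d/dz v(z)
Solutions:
 v(z) = C1 + Integral(z/cos(z), z)


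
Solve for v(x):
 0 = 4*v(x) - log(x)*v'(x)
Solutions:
 v(x) = C1*exp(4*li(x))


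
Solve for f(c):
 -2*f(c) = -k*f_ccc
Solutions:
 f(c) = C1*exp(2^(1/3)*c*(1/k)^(1/3)) + C2*exp(2^(1/3)*c*(-1 + sqrt(3)*I)*(1/k)^(1/3)/2) + C3*exp(-2^(1/3)*c*(1 + sqrt(3)*I)*(1/k)^(1/3)/2)


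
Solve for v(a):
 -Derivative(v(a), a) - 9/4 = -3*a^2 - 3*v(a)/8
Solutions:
 v(a) = C1*exp(3*a/8) - 8*a^2 - 128*a/3 - 970/9


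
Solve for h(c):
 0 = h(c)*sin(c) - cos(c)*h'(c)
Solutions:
 h(c) = C1/cos(c)


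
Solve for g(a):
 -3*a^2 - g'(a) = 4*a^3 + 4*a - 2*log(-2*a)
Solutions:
 g(a) = C1 - a^4 - a^3 - 2*a^2 + 2*a*log(-a) + 2*a*(-1 + log(2))


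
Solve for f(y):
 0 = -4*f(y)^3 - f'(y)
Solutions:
 f(y) = -sqrt(2)*sqrt(-1/(C1 - 4*y))/2
 f(y) = sqrt(2)*sqrt(-1/(C1 - 4*y))/2


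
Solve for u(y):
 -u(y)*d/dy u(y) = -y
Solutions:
 u(y) = -sqrt(C1 + y^2)
 u(y) = sqrt(C1 + y^2)


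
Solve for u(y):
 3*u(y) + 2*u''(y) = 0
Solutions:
 u(y) = C1*sin(sqrt(6)*y/2) + C2*cos(sqrt(6)*y/2)


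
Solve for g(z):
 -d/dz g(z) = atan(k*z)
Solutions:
 g(z) = C1 - Piecewise((z*atan(k*z) - log(k^2*z^2 + 1)/(2*k), Ne(k, 0)), (0, True))


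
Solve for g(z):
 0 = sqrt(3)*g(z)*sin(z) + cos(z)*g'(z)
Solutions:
 g(z) = C1*cos(z)^(sqrt(3))


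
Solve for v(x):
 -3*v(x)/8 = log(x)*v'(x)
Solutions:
 v(x) = C1*exp(-3*li(x)/8)


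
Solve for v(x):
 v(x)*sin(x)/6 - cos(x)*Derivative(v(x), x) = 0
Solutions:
 v(x) = C1/cos(x)^(1/6)


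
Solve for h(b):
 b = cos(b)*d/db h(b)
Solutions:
 h(b) = C1 + Integral(b/cos(b), b)


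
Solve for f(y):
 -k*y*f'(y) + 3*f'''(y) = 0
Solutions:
 f(y) = C1 + Integral(C2*airyai(3^(2/3)*k^(1/3)*y/3) + C3*airybi(3^(2/3)*k^(1/3)*y/3), y)


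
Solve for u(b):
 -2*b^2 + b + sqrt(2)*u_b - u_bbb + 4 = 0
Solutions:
 u(b) = C1 + C2*exp(-2^(1/4)*b) + C3*exp(2^(1/4)*b) + sqrt(2)*b^3/3 - sqrt(2)*b^2/4 - 2*sqrt(2)*b + 2*b


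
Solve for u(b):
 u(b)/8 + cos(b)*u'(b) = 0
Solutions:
 u(b) = C1*(sin(b) - 1)^(1/16)/(sin(b) + 1)^(1/16)


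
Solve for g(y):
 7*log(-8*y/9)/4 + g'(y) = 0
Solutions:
 g(y) = C1 - 7*y*log(-y)/4 + 7*y*(-3*log(2) + 1 + 2*log(3))/4


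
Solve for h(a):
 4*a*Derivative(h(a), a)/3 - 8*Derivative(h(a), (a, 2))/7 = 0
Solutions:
 h(a) = C1 + C2*erfi(sqrt(21)*a/6)


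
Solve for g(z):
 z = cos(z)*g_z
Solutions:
 g(z) = C1 + Integral(z/cos(z), z)


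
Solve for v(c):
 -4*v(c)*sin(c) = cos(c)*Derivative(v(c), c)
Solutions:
 v(c) = C1*cos(c)^4


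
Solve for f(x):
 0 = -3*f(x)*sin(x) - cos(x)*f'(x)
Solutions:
 f(x) = C1*cos(x)^3


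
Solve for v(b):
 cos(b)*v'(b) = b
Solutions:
 v(b) = C1 + Integral(b/cos(b), b)


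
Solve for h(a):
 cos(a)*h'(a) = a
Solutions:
 h(a) = C1 + Integral(a/cos(a), a)


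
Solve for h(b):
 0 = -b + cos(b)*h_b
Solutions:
 h(b) = C1 + Integral(b/cos(b), b)


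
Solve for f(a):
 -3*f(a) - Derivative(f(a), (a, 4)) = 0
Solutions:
 f(a) = (C1*sin(sqrt(2)*3^(1/4)*a/2) + C2*cos(sqrt(2)*3^(1/4)*a/2))*exp(-sqrt(2)*3^(1/4)*a/2) + (C3*sin(sqrt(2)*3^(1/4)*a/2) + C4*cos(sqrt(2)*3^(1/4)*a/2))*exp(sqrt(2)*3^(1/4)*a/2)


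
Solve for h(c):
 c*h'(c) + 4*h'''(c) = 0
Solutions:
 h(c) = C1 + Integral(C2*airyai(-2^(1/3)*c/2) + C3*airybi(-2^(1/3)*c/2), c)


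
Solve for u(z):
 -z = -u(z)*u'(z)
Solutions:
 u(z) = -sqrt(C1 + z^2)
 u(z) = sqrt(C1 + z^2)


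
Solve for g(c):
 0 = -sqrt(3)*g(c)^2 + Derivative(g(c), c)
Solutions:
 g(c) = -1/(C1 + sqrt(3)*c)


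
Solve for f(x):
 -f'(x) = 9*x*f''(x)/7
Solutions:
 f(x) = C1 + C2*x^(2/9)


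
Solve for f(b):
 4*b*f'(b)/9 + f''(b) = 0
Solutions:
 f(b) = C1 + C2*erf(sqrt(2)*b/3)


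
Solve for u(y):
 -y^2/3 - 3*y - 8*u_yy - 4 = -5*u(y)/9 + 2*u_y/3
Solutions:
 u(y) = C1*exp(y*(-1 + sqrt(41))/24) + C2*exp(-y*(1 + sqrt(41))/24) + 3*y^2/5 + 171*y/25 + 4086/125


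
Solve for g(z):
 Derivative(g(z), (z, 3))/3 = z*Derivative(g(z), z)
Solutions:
 g(z) = C1 + Integral(C2*airyai(3^(1/3)*z) + C3*airybi(3^(1/3)*z), z)


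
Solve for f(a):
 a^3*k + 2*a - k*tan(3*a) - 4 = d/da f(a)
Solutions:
 f(a) = C1 + a^4*k/4 + a^2 - 4*a + k*log(cos(3*a))/3


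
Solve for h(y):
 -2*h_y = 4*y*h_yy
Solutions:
 h(y) = C1 + C2*sqrt(y)


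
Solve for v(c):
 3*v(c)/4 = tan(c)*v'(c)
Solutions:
 v(c) = C1*sin(c)^(3/4)


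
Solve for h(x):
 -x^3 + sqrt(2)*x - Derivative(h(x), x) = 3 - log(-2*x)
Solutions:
 h(x) = C1 - x^4/4 + sqrt(2)*x^2/2 + x*log(-x) + x*(-4 + log(2))


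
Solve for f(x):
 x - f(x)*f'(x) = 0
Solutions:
 f(x) = -sqrt(C1 + x^2)
 f(x) = sqrt(C1 + x^2)


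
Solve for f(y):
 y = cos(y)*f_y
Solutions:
 f(y) = C1 + Integral(y/cos(y), y)


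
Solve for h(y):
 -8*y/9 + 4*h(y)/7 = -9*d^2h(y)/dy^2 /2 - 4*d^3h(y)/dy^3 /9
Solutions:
 h(y) = C1*exp(y*(-378 + 1701*21^(1/3)/(16*sqrt(30874) + 15565)^(1/3) + 21^(2/3)*(16*sqrt(30874) + 15565)^(1/3))/112)*sin(3*3^(1/6)*7^(1/3)*y*(-7^(1/3)*(16*sqrt(30874) + 15565)^(1/3) + 567*3^(2/3)/(16*sqrt(30874) + 15565)^(1/3))/112) + C2*exp(y*(-378 + 1701*21^(1/3)/(16*sqrt(30874) + 15565)^(1/3) + 21^(2/3)*(16*sqrt(30874) + 15565)^(1/3))/112)*cos(3*3^(1/6)*7^(1/3)*y*(-7^(1/3)*(16*sqrt(30874) + 15565)^(1/3) + 567*3^(2/3)/(16*sqrt(30874) + 15565)^(1/3))/112) + C3*exp(-y*(1701*21^(1/3)/(16*sqrt(30874) + 15565)^(1/3) + 189 + 21^(2/3)*(16*sqrt(30874) + 15565)^(1/3))/56) + 14*y/9


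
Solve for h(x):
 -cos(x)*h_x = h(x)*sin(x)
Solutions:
 h(x) = C1*cos(x)


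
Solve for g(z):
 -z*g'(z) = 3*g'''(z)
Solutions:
 g(z) = C1 + Integral(C2*airyai(-3^(2/3)*z/3) + C3*airybi(-3^(2/3)*z/3), z)


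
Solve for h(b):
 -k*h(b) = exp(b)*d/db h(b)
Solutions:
 h(b) = C1*exp(k*exp(-b))


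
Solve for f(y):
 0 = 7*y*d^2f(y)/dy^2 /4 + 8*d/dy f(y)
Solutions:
 f(y) = C1 + C2/y^(25/7)


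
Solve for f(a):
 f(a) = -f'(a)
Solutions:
 f(a) = C1*exp(-a)


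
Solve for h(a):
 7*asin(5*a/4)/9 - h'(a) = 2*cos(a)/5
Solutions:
 h(a) = C1 + 7*a*asin(5*a/4)/9 + 7*sqrt(16 - 25*a^2)/45 - 2*sin(a)/5


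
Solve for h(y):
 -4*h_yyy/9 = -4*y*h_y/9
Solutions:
 h(y) = C1 + Integral(C2*airyai(y) + C3*airybi(y), y)


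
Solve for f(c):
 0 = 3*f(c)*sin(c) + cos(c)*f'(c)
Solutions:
 f(c) = C1*cos(c)^3


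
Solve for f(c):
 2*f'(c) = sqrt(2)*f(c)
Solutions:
 f(c) = C1*exp(sqrt(2)*c/2)


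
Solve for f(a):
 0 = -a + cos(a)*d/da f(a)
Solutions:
 f(a) = C1 + Integral(a/cos(a), a)


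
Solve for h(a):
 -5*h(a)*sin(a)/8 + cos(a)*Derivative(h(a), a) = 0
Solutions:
 h(a) = C1/cos(a)^(5/8)


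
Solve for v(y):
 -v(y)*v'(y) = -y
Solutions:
 v(y) = -sqrt(C1 + y^2)
 v(y) = sqrt(C1 + y^2)


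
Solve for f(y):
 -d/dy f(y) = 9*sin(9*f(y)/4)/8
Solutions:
 9*y/8 + 2*log(cos(9*f(y)/4) - 1)/9 - 2*log(cos(9*f(y)/4) + 1)/9 = C1


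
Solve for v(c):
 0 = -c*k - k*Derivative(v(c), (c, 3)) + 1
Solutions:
 v(c) = C1 + C2*c + C3*c^2 - c^4/24 + c^3/(6*k)


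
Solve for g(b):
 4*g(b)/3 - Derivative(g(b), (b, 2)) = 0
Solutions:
 g(b) = C1*exp(-2*sqrt(3)*b/3) + C2*exp(2*sqrt(3)*b/3)


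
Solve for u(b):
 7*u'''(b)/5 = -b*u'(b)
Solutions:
 u(b) = C1 + Integral(C2*airyai(-5^(1/3)*7^(2/3)*b/7) + C3*airybi(-5^(1/3)*7^(2/3)*b/7), b)


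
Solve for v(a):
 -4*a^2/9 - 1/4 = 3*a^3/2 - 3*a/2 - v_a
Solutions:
 v(a) = C1 + 3*a^4/8 + 4*a^3/27 - 3*a^2/4 + a/4


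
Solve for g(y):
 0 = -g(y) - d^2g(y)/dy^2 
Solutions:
 g(y) = C1*sin(y) + C2*cos(y)


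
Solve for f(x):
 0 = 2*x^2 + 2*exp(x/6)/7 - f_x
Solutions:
 f(x) = C1 + 2*x^3/3 + 12*exp(x/6)/7


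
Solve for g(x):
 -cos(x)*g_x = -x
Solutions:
 g(x) = C1 + Integral(x/cos(x), x)


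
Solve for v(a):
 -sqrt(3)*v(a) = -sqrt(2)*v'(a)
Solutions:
 v(a) = C1*exp(sqrt(6)*a/2)


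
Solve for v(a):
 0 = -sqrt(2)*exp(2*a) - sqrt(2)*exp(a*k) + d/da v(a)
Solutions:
 v(a) = C1 + sqrt(2)*exp(2*a)/2 + sqrt(2)*exp(a*k)/k


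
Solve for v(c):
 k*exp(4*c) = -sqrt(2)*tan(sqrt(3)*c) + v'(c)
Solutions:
 v(c) = C1 + k*exp(4*c)/4 - sqrt(6)*log(cos(sqrt(3)*c))/3


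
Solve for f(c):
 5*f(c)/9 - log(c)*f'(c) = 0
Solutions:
 f(c) = C1*exp(5*li(c)/9)


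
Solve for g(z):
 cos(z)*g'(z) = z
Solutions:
 g(z) = C1 + Integral(z/cos(z), z)


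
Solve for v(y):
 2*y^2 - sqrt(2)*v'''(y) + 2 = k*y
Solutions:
 v(y) = C1 + C2*y + C3*y^2 - sqrt(2)*k*y^4/48 + sqrt(2)*y^5/60 + sqrt(2)*y^3/6


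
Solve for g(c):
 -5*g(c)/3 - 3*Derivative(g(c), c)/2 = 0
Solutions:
 g(c) = C1*exp(-10*c/9)


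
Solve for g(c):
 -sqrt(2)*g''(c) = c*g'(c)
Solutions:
 g(c) = C1 + C2*erf(2^(1/4)*c/2)


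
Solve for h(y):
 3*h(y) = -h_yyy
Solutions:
 h(y) = C3*exp(-3^(1/3)*y) + (C1*sin(3^(5/6)*y/2) + C2*cos(3^(5/6)*y/2))*exp(3^(1/3)*y/2)


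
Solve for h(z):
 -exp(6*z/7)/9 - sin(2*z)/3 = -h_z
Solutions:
 h(z) = C1 + 7*exp(6*z/7)/54 - cos(2*z)/6


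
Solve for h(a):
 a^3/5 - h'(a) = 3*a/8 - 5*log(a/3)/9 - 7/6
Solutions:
 h(a) = C1 + a^4/20 - 3*a^2/16 + 5*a*log(a)/9 - 5*a*log(3)/9 + 11*a/18


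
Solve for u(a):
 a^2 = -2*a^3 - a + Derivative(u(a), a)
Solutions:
 u(a) = C1 + a^4/2 + a^3/3 + a^2/2


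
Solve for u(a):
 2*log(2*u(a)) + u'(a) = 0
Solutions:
 Integral(1/(log(_y) + log(2)), (_y, u(a)))/2 = C1 - a


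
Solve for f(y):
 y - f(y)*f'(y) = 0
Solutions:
 f(y) = -sqrt(C1 + y^2)
 f(y) = sqrt(C1 + y^2)


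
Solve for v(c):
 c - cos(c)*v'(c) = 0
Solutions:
 v(c) = C1 + Integral(c/cos(c), c)


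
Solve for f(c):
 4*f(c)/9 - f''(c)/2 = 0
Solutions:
 f(c) = C1*exp(-2*sqrt(2)*c/3) + C2*exp(2*sqrt(2)*c/3)


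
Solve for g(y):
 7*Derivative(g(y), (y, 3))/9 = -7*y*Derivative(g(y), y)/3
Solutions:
 g(y) = C1 + Integral(C2*airyai(-3^(1/3)*y) + C3*airybi(-3^(1/3)*y), y)


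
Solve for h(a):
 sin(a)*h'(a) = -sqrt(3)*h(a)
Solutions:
 h(a) = C1*(cos(a) + 1)^(sqrt(3)/2)/(cos(a) - 1)^(sqrt(3)/2)


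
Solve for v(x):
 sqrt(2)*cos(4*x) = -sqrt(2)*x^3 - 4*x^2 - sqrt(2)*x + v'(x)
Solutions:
 v(x) = C1 + sqrt(2)*x^4/4 + 4*x^3/3 + sqrt(2)*x^2/2 + sqrt(2)*sin(4*x)/4


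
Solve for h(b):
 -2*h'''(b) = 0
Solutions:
 h(b) = C1 + C2*b + C3*b^2


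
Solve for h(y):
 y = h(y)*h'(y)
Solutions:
 h(y) = -sqrt(C1 + y^2)
 h(y) = sqrt(C1 + y^2)


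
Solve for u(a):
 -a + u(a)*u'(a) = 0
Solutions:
 u(a) = -sqrt(C1 + a^2)
 u(a) = sqrt(C1 + a^2)


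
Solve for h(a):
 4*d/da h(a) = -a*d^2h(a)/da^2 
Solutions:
 h(a) = C1 + C2/a^3


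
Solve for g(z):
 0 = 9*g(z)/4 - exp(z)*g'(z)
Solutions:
 g(z) = C1*exp(-9*exp(-z)/4)


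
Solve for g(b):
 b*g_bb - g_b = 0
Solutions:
 g(b) = C1 + C2*b^2


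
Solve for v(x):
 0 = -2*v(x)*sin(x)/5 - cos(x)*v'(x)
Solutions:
 v(x) = C1*cos(x)^(2/5)


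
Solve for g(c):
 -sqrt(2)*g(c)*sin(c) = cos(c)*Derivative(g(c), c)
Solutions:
 g(c) = C1*cos(c)^(sqrt(2))


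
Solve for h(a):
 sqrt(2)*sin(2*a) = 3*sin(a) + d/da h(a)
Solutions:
 h(a) = C1 + sqrt(2)*sin(a)^2 + 3*cos(a)


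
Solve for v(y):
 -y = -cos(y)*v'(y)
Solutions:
 v(y) = C1 + Integral(y/cos(y), y)


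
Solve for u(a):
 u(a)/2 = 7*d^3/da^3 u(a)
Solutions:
 u(a) = C3*exp(14^(2/3)*a/14) + (C1*sin(14^(2/3)*sqrt(3)*a/28) + C2*cos(14^(2/3)*sqrt(3)*a/28))*exp(-14^(2/3)*a/28)


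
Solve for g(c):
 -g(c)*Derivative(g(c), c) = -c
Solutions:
 g(c) = -sqrt(C1 + c^2)
 g(c) = sqrt(C1 + c^2)


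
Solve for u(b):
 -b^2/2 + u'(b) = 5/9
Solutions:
 u(b) = C1 + b^3/6 + 5*b/9


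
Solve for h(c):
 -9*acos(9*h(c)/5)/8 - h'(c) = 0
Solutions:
 Integral(1/acos(9*_y/5), (_y, h(c))) = C1 - 9*c/8


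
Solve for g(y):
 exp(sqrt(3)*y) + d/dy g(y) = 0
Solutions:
 g(y) = C1 - sqrt(3)*exp(sqrt(3)*y)/3


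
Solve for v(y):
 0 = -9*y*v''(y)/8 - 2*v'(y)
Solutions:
 v(y) = C1 + C2/y^(7/9)
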